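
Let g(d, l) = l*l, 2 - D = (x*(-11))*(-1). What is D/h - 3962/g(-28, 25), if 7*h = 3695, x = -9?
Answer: -2839543/461875 ≈ -6.1479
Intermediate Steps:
h = 3695/7 (h = (⅐)*3695 = 3695/7 ≈ 527.86)
D = 101 (D = 2 - (-9*(-11))*(-1) = 2 - 99*(-1) = 2 - 1*(-99) = 2 + 99 = 101)
g(d, l) = l²
D/h - 3962/g(-28, 25) = 101/(3695/7) - 3962/(25²) = 101*(7/3695) - 3962/625 = 707/3695 - 3962*1/625 = 707/3695 - 3962/625 = -2839543/461875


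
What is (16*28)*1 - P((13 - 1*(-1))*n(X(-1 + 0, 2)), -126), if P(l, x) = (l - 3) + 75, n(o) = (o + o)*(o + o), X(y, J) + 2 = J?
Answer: 376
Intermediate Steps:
X(y, J) = -2 + J
n(o) = 4*o² (n(o) = (2*o)*(2*o) = 4*o²)
P(l, x) = 72 + l (P(l, x) = (-3 + l) + 75 = 72 + l)
(16*28)*1 - P((13 - 1*(-1))*n(X(-1 + 0, 2)), -126) = (16*28)*1 - (72 + (13 - 1*(-1))*(4*(-2 + 2)²)) = 448*1 - (72 + (13 + 1)*(4*0²)) = 448 - (72 + 14*(4*0)) = 448 - (72 + 14*0) = 448 - (72 + 0) = 448 - 1*72 = 448 - 72 = 376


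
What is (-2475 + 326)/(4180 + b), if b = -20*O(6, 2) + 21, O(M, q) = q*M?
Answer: -2149/3961 ≈ -0.54254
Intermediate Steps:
O(M, q) = M*q
b = -219 (b = -120*2 + 21 = -20*12 + 21 = -240 + 21 = -219)
(-2475 + 326)/(4180 + b) = (-2475 + 326)/(4180 - 219) = -2149/3961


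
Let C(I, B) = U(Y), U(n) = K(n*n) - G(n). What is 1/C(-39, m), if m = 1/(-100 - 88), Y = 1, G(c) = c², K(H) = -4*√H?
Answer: -⅕ ≈ -0.20000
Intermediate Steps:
m = -1/188 (m = 1/(-188) = -1/188 ≈ -0.0053191)
U(n) = -n² - 4*√(n²) (U(n) = -4*√(n²) - n² = -n² - 4*√(n²))
C(I, B) = -5 (C(I, B) = -1*1² - 4*√(1²) = -1*1 - 4*√1 = -1 - 4*1 = -1 - 4 = -5)
1/C(-39, m) = 1/(-5) = -⅕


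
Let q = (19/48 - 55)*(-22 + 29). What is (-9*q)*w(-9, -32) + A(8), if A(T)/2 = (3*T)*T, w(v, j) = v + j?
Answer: -2250537/16 ≈ -1.4066e+5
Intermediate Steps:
q = -18347/48 (q = (19*(1/48) - 55)*7 = (19/48 - 55)*7 = -2621/48*7 = -18347/48 ≈ -382.23)
w(v, j) = j + v
A(T) = 6*T² (A(T) = 2*((3*T)*T) = 2*(3*T²) = 6*T²)
(-9*q)*w(-9, -32) + A(8) = (-9*(-18347/48))*(-32 - 9) + 6*8² = (55041/16)*(-41) + 6*64 = -2256681/16 + 384 = -2250537/16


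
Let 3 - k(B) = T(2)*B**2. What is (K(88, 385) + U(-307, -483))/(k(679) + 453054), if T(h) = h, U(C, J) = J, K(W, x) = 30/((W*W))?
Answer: 1870161/1816064800 ≈ 0.0010298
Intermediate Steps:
K(W, x) = 30/W**2 (K(W, x) = 30/(W**2) = 30/W**2)
k(B) = 3 - 2*B**2
(K(88, 385) + U(-307, -483))/(k(679) + 453054) = (30/88**2 - 483)/((3 - 2*679**2) + 453054) = (30*(1/7744) - 483)/((3 - 2*461041) + 453054) = (15/3872 - 483)/((3 - 922082) + 453054) = -1870161/(3872*(-922079 + 453054)) = -1870161/3872/(-469025) = -1870161/3872*(-1/469025) = 1870161/1816064800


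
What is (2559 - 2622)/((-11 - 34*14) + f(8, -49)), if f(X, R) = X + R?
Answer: 21/176 ≈ 0.11932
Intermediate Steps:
f(X, R) = R + X
(2559 - 2622)/((-11 - 34*14) + f(8, -49)) = (2559 - 2622)/((-11 - 34*14) + (-49 + 8)) = -63/((-11 - 476) - 41) = -63/(-487 - 41) = -63/(-528) = -63*(-1/528) = 21/176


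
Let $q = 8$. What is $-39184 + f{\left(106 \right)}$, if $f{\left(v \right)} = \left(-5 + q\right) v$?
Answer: $-38866$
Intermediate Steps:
$f{\left(v \right)} = 3 v$ ($f{\left(v \right)} = \left(-5 + 8\right) v = 3 v$)
$-39184 + f{\left(106 \right)} = -39184 + 3 \cdot 106 = -39184 + 318 = -38866$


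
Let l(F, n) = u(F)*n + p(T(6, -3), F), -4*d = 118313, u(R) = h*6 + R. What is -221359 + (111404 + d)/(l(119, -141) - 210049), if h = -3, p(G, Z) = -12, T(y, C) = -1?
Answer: -198605392975/897208 ≈ -2.2136e+5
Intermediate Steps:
u(R) = -18 + R (u(R) = -3*6 + R = -18 + R)
d = -118313/4 (d = -¼*118313 = -118313/4 ≈ -29578.)
l(F, n) = -12 + n*(-18 + F) (l(F, n) = (-18 + F)*n - 12 = n*(-18 + F) - 12 = -12 + n*(-18 + F))
-221359 + (111404 + d)/(l(119, -141) - 210049) = -221359 + (111404 - 118313/4)/((-12 - 141*(-18 + 119)) - 210049) = -221359 + 327303/(4*((-12 - 141*101) - 210049)) = -221359 + 327303/(4*((-12 - 14241) - 210049)) = -221359 + 327303/(4*(-14253 - 210049)) = -221359 + (327303/4)/(-224302) = -221359 + (327303/4)*(-1/224302) = -221359 - 327303/897208 = -198605392975/897208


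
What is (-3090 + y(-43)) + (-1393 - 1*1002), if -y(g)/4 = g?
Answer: -5313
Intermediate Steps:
y(g) = -4*g
(-3090 + y(-43)) + (-1393 - 1*1002) = (-3090 - 4*(-43)) + (-1393 - 1*1002) = (-3090 + 172) + (-1393 - 1002) = -2918 - 2395 = -5313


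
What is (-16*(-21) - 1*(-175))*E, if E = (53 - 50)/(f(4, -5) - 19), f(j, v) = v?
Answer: -511/8 ≈ -63.875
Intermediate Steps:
E = -1/8 (E = (53 - 50)/(-5 - 19) = 3/(-24) = 3*(-1/24) = -1/8 ≈ -0.12500)
(-16*(-21) - 1*(-175))*E = (-16*(-21) - 1*(-175))*(-1/8) = (336 + 175)*(-1/8) = 511*(-1/8) = -511/8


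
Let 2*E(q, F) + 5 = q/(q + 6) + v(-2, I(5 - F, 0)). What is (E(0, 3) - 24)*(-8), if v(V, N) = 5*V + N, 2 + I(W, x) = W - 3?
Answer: 264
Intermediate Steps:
I(W, x) = -5 + W (I(W, x) = -2 + (W - 3) = -2 + (-3 + W) = -5 + W)
v(V, N) = N + 5*V
E(q, F) = -15/2 - F/2 + q/(2*(6 + q)) (E(q, F) = -5/2 + (q/(q + 6) + ((-5 + (5 - F)) + 5*(-2)))/2 = -5/2 + (q/(6 + q) + (-F - 10))/2 = -5/2 + (q/(6 + q) + (-10 - F))/2 = -5/2 + (-10 - F + q/(6 + q))/2 = -5/2 + (-5 - F/2 + q/(2*(6 + q))) = -15/2 - F/2 + q/(2*(6 + q)))
(E(0, 3) - 24)*(-8) = ((-90 - 14*0 - 6*3 - 1*3*0)/(2*(6 + 0)) - 24)*(-8) = ((1/2)*(-90 + 0 - 18 + 0)/6 - 24)*(-8) = ((1/2)*(1/6)*(-108) - 24)*(-8) = (-9 - 24)*(-8) = -33*(-8) = 264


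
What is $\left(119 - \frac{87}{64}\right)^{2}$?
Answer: $\frac{56685841}{4096} \approx 13839.0$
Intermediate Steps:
$\left(119 - \frac{87}{64}\right)^{2} = \left(\frac{7529}{64}\right)^{2} = \frac{56685841}{4096}$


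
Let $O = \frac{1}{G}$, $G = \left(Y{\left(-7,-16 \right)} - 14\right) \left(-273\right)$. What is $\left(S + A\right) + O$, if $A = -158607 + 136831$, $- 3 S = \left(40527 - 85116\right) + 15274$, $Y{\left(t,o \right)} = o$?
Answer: $- \frac{98315489}{8190} \approx -12004.0$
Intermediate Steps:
$G = 8190$ ($G = \left(-16 - 14\right) \left(-273\right) = \left(-30\right) \left(-273\right) = 8190$)
$S = \frac{29315}{3}$ ($S = - \frac{\left(40527 - 85116\right) + 15274}{3} = - \frac{-44589 + 15274}{3} = \left(- \frac{1}{3}\right) \left(-29315\right) = \frac{29315}{3} \approx 9771.7$)
$A = -21776$
$O = \frac{1}{8190} \approx 0.0001221$
$\left(S + A\right) + O = \left(\frac{29315}{3} - 21776\right) + \frac{1}{8190} = - \frac{36013}{3} + \frac{1}{8190} = - \frac{98315489}{8190}$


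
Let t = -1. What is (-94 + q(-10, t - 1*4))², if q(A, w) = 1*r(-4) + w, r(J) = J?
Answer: 10609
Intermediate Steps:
q(A, w) = -4 + w (q(A, w) = 1*(-4) + w = -4 + w)
(-94 + q(-10, t - 1*4))² = (-94 + (-4 + (-1 - 1*4)))² = (-94 + (-4 + (-1 - 4)))² = (-94 + (-4 - 5))² = (-94 - 9)² = (-103)² = 10609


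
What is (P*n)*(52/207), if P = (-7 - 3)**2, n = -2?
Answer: -10400/207 ≈ -50.242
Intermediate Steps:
P = 100 (P = (-10)**2 = 100)
(P*n)*(52/207) = (100*(-2))*(52/207) = -10400/207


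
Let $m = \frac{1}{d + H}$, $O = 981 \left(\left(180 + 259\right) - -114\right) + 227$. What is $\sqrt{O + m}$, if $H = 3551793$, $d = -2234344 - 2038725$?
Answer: $\frac{\sqrt{70586036769939361}}{360638} \approx 736.7$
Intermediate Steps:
$d = -4273069$ ($d = -2234344 - 2038725 = -4273069$)
$O = 542720$ ($O = 981 \left(439 + 114\right) + 227 = 981 \cdot 553 + 227 = 542493 + 227 = 542720$)
$m = - \frac{1}{721276}$ ($m = \frac{1}{-4273069 + 3551793} = \frac{1}{-721276} = - \frac{1}{721276} \approx -1.3864 \cdot 10^{-6}$)
$\sqrt{O + m} = \sqrt{542720 - \frac{1}{721276}} = \sqrt{\frac{391450910719}{721276}} = \frac{\sqrt{70586036769939361}}{360638}$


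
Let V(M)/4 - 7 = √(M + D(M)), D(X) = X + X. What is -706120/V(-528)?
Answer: -1235710/1633 + 2118360*I*√11/1633 ≈ -756.71 + 4302.4*I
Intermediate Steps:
D(X) = 2*X
V(M) = 28 + 4*√3*√M (V(M) = 28 + 4*√(M + 2*M) = 28 + 4*√(3*M) = 28 + 4*(√3*√M) = 28 + 4*√3*√M)
-706120/V(-528) = -706120/(28 + 4*√3*√(-528)) = -706120/(28 + 4*√3*(4*I*√33)) = -706120/(28 + 48*I*√11)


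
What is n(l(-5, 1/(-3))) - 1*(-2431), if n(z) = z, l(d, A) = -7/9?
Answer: 21872/9 ≈ 2430.2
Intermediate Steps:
l(d, A) = -7/9 (l(d, A) = -7*⅑ = -7/9)
n(l(-5, 1/(-3))) - 1*(-2431) = -7/9 - 1*(-2431) = -7/9 + 2431 = 21872/9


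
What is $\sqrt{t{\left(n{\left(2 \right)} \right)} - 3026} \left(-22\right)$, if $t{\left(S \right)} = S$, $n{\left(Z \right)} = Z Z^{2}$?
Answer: $- 22 i \sqrt{3018} \approx - 1208.6 i$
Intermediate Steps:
$n{\left(Z \right)} = Z^{3}$
$\sqrt{t{\left(n{\left(2 \right)} \right)} - 3026} \left(-22\right) = \sqrt{2^{3} - 3026} \left(-22\right) = \sqrt{8 - 3026} \left(-22\right) = \sqrt{-3018} \left(-22\right) = i \sqrt{3018} \left(-22\right) = - 22 i \sqrt{3018}$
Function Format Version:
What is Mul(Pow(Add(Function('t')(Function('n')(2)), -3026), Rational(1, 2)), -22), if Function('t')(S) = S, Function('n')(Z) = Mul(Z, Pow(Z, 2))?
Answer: Mul(-22, I, Pow(3018, Rational(1, 2))) ≈ Mul(-1208.6, I)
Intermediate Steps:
Function('n')(Z) = Pow(Z, 3)
Mul(Pow(Add(Function('t')(Function('n')(2)), -3026), Rational(1, 2)), -22) = Mul(Pow(Add(Pow(2, 3), -3026), Rational(1, 2)), -22) = Mul(Pow(Add(8, -3026), Rational(1, 2)), -22) = Mul(Pow(-3018, Rational(1, 2)), -22) = Mul(Mul(I, Pow(3018, Rational(1, 2))), -22) = Mul(-22, I, Pow(3018, Rational(1, 2)))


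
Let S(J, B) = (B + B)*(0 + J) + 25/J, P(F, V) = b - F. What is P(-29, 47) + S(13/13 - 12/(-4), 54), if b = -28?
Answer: 1757/4 ≈ 439.25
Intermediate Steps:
P(F, V) = -28 - F
S(J, B) = 25/J + 2*B*J (S(J, B) = (2*B)*J + 25/J = 2*B*J + 25/J = 25/J + 2*B*J)
P(-29, 47) + S(13/13 - 12/(-4), 54) = (-28 - 1*(-29)) + (25/(13/13 - 12/(-4)) + 2*54*(13/13 - 12/(-4))) = (-28 + 29) + (25/(13*(1/13) - 12*(-1/4)) + 2*54*(13*(1/13) - 12*(-1/4))) = 1 + (25/(1 + 3) + 2*54*(1 + 3)) = 1 + (25/4 + 2*54*4) = 1 + (25*(1/4) + 432) = 1 + (25/4 + 432) = 1 + 1753/4 = 1757/4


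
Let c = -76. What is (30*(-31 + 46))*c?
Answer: -34200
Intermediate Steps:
(30*(-31 + 46))*c = (30*(-31 + 46))*(-76) = (30*15)*(-76) = 450*(-76) = -34200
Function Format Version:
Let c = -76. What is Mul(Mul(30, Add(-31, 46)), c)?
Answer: -34200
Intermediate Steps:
Mul(Mul(30, Add(-31, 46)), c) = Mul(Mul(30, Add(-31, 46)), -76) = Mul(Mul(30, 15), -76) = Mul(450, -76) = -34200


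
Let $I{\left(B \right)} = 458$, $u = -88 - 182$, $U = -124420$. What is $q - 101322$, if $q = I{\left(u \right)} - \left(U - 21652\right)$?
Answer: $45208$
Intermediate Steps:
$u = -270$
$q = 146530$ ($q = 458 - \left(-124420 - 21652\right) = 458 - -146072 = 458 + 146072 = 146530$)
$q - 101322 = 146530 - 101322 = 45208$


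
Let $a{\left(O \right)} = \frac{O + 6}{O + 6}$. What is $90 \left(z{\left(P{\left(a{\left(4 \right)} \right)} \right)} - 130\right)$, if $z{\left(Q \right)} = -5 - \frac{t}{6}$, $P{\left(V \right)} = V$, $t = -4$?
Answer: $-12090$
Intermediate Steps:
$a{\left(O \right)} = 1$ ($a{\left(O \right)} = \frac{6 + O}{6 + O} = 1$)
$z{\left(Q \right)} = - \frac{13}{3}$ ($z{\left(Q \right)} = -5 - - \frac{4}{6} = -5 - \left(-4\right) \frac{1}{6} = -5 - - \frac{2}{3} = -5 + \frac{2}{3} = - \frac{13}{3}$)
$90 \left(z{\left(P{\left(a{\left(4 \right)} \right)} \right)} - 130\right) = 90 \left(- \frac{13}{3} - 130\right) = 90 \left(- \frac{403}{3}\right) = -12090$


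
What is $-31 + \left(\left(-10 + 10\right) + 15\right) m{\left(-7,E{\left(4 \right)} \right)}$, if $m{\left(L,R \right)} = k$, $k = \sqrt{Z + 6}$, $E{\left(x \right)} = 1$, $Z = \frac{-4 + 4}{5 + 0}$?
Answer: $-31 + 15 \sqrt{6} \approx 5.7423$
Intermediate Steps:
$Z = 0$ ($Z = \frac{0}{5} = 0 \cdot \frac{1}{5} = 0$)
$k = \sqrt{6}$ ($k = \sqrt{0 + 6} = \sqrt{6} \approx 2.4495$)
$m{\left(L,R \right)} = \sqrt{6}$
$-31 + \left(\left(-10 + 10\right) + 15\right) m{\left(-7,E{\left(4 \right)} \right)} = -31 + \left(\left(-10 + 10\right) + 15\right) \sqrt{6} = -31 + \left(0 + 15\right) \sqrt{6} = -31 + 15 \sqrt{6}$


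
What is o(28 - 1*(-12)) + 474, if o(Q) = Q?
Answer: 514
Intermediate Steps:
o(28 - 1*(-12)) + 474 = (28 - 1*(-12)) + 474 = (28 + 12) + 474 = 40 + 474 = 514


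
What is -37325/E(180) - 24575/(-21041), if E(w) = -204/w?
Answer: 11780747650/357697 ≈ 32935.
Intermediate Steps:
-37325/E(180) - 24575/(-21041) = -37325/((-204/180)) - 24575/(-21041) = -37325/((-204*1/180)) - 24575*(-1/21041) = -37325/(-17/15) + 24575/21041 = -37325*(-15/17) + 24575/21041 = 559875/17 + 24575/21041 = 11780747650/357697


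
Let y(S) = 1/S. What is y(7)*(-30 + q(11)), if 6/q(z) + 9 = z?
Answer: -27/7 ≈ -3.8571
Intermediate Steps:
q(z) = 6/(-9 + z)
y(7)*(-30 + q(11)) = (-30 + 6/(-9 + 11))/7 = (-30 + 6/2)/7 = (-30 + 6*(½))/7 = (-30 + 3)/7 = (⅐)*(-27) = -27/7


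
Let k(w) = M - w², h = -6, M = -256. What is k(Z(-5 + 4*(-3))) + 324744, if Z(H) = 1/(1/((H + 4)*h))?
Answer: 318404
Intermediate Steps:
Z(H) = -24 - 6*H (Z(H) = 1/(1/((H + 4)*(-6))) = 1/(-⅙/(4 + H)) = 1/(-1/(6*(4 + H))) = -24 - 6*H)
k(w) = -256 - w²
k(Z(-5 + 4*(-3))) + 324744 = (-256 - (-24 - 6*(-5 + 4*(-3)))²) + 324744 = (-256 - (-24 - 6*(-5 - 12))²) + 324744 = (-256 - (-24 - 6*(-17))²) + 324744 = (-256 - (-24 + 102)²) + 324744 = (-256 - 1*78²) + 324744 = (-256 - 1*6084) + 324744 = (-256 - 6084) + 324744 = -6340 + 324744 = 318404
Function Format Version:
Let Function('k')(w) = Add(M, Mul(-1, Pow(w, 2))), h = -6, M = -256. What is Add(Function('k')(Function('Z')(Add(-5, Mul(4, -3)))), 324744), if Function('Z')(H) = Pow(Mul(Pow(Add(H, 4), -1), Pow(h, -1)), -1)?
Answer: 318404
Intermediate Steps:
Function('Z')(H) = Add(-24, Mul(-6, H)) (Function('Z')(H) = Pow(Mul(Pow(Add(H, 4), -1), Pow(-6, -1)), -1) = Pow(Mul(Pow(Add(4, H), -1), Rational(-1, 6)), -1) = Pow(Mul(Rational(-1, 6), Pow(Add(4, H), -1)), -1) = Add(-24, Mul(-6, H)))
Function('k')(w) = Add(-256, Mul(-1, Pow(w, 2)))
Add(Function('k')(Function('Z')(Add(-5, Mul(4, -3)))), 324744) = Add(Add(-256, Mul(-1, Pow(Add(-24, Mul(-6, Add(-5, Mul(4, -3)))), 2))), 324744) = Add(Add(-256, Mul(-1, Pow(Add(-24, Mul(-6, Add(-5, -12))), 2))), 324744) = Add(Add(-256, Mul(-1, Pow(Add(-24, Mul(-6, -17)), 2))), 324744) = Add(Add(-256, Mul(-1, Pow(Add(-24, 102), 2))), 324744) = Add(Add(-256, Mul(-1, Pow(78, 2))), 324744) = Add(Add(-256, Mul(-1, 6084)), 324744) = Add(Add(-256, -6084), 324744) = Add(-6340, 324744) = 318404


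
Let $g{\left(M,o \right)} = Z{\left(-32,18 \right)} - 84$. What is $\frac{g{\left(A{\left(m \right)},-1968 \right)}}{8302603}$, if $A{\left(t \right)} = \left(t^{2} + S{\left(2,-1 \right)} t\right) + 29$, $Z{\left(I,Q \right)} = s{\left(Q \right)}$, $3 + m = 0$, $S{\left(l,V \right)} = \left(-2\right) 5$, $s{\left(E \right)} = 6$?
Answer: $- \frac{78}{8302603} \approx -9.3946 \cdot 10^{-6}$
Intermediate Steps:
$S{\left(l,V \right)} = -10$
$m = -3$ ($m = -3 + 0 = -3$)
$Z{\left(I,Q \right)} = 6$
$A{\left(t \right)} = 29 + t^{2} - 10 t$ ($A{\left(t \right)} = \left(t^{2} - 10 t\right) + 29 = 29 + t^{2} - 10 t$)
$g{\left(M,o \right)} = -78$ ($g{\left(M,o \right)} = 6 - 84 = -78$)
$\frac{g{\left(A{\left(m \right)},-1968 \right)}}{8302603} = - \frac{78}{8302603}$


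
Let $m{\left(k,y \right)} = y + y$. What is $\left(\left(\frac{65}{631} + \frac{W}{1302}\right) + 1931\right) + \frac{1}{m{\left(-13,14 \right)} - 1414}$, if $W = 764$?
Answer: $\frac{52371077327}{27111546} \approx 1931.7$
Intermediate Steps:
$m{\left(k,y \right)} = 2 y$
$\left(\left(\frac{65}{631} + \frac{W}{1302}\right) + 1931\right) + \frac{1}{m{\left(-13,14 \right)} - 1414} = \left(\left(\frac{65}{631} + \frac{764}{1302}\right) + 1931\right) + \frac{1}{2 \cdot 14 - 1414} = \left(\left(65 \cdot \frac{1}{631} + 764 \cdot \frac{1}{1302}\right) + 1931\right) + \frac{1}{28 - 1414} = \left(\left(\frac{65}{631} + \frac{382}{651}\right) + 1931\right) + \frac{1}{-1386} = \left(\frac{283357}{410781} + 1931\right) - \frac{1}{1386} = \frac{793501468}{410781} - \frac{1}{1386} = \frac{52371077327}{27111546}$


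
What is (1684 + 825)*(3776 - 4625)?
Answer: -2130141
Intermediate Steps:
(1684 + 825)*(3776 - 4625) = 2509*(-849) = -2130141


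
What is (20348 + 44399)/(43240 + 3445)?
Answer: 64747/46685 ≈ 1.3869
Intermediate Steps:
(20348 + 44399)/(43240 + 3445) = 64747/46685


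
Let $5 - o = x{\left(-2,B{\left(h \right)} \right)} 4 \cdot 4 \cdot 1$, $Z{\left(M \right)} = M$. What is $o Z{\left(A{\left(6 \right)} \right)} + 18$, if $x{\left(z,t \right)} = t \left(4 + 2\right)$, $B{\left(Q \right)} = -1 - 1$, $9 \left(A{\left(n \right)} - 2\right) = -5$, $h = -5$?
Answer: $\frac{2723}{9} \approx 302.56$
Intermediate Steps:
$A{\left(n \right)} = \frac{13}{9}$ ($A{\left(n \right)} = 2 + \frac{1}{9} \left(-5\right) = 2 - \frac{5}{9} = \frac{13}{9}$)
$B{\left(Q \right)} = -2$ ($B{\left(Q \right)} = -1 - 1 = -2$)
$x{\left(z,t \right)} = 6 t$ ($x{\left(z,t \right)} = t 6 = 6 t$)
$o = 197$ ($o = 5 - 6 \left(-2\right) 4 \cdot 4 \cdot 1 = 5 - \left(-12\right) 16 \cdot 1 = 5 - \left(-192\right) 1 = 5 - -192 = 5 + 192 = 197$)
$o Z{\left(A{\left(6 \right)} \right)} + 18 = 197 \cdot \frac{13}{9} + 18 = \frac{2561}{9} + 18 = \frac{2723}{9}$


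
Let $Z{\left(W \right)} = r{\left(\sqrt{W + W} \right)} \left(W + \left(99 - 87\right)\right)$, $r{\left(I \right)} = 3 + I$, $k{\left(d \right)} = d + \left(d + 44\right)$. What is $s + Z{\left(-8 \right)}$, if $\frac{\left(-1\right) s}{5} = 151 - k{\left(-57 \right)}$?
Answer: $-1093 + 16 i \approx -1093.0 + 16.0 i$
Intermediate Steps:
$k{\left(d \right)} = 44 + 2 d$ ($k{\left(d \right)} = d + \left(44 + d\right) = 44 + 2 d$)
$Z{\left(W \right)} = \left(3 + \sqrt{2} \sqrt{W}\right) \left(12 + W\right)$ ($Z{\left(W \right)} = \left(3 + \sqrt{W + W}\right) \left(W + \left(99 - 87\right)\right) = \left(3 + \sqrt{2 W}\right) \left(W + 12\right) = \left(3 + \sqrt{2} \sqrt{W}\right) \left(12 + W\right)$)
$s = -1105$ ($s = - 5 \left(151 - \left(44 + 2 \left(-57\right)\right)\right) = - 5 \left(151 - \left(44 - 114\right)\right) = - 5 \left(151 - -70\right) = - 5 \left(151 + 70\right) = \left(-5\right) 221 = -1105$)
$s + Z{\left(-8 \right)} = -1105 + \left(3 + \sqrt{2} \sqrt{-8}\right) \left(12 - 8\right) = -1105 + \left(3 + \sqrt{2} \cdot 2 i \sqrt{2}\right) 4 = -1105 + \left(3 + 4 i\right) 4 = -1105 + \left(12 + 16 i\right) = -1093 + 16 i$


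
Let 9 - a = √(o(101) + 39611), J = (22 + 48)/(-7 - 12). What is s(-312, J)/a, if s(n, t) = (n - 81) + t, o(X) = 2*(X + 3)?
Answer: 22611/251674 + 7537*√39819/755022 ≈ 2.0818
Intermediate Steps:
o(X) = 6 + 2*X (o(X) = 2*(3 + X) = 6 + 2*X)
J = -70/19 (J = 70/(-19) = 70*(-1/19) = -70/19 ≈ -3.6842)
a = 9 - √39819 (a = 9 - √((6 + 2*101) + 39611) = 9 - √((6 + 202) + 39611) = 9 - √(208 + 39611) = 9 - √39819 ≈ -190.55)
s(n, t) = -81 + n + t (s(n, t) = (-81 + n) + t = -81 + n + t)
s(-312, J)/a = (-81 - 312 - 70/19)/(9 - √39819) = -7537/(19*(9 - √39819))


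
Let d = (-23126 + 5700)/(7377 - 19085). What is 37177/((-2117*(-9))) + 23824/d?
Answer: 2657563829089/166008789 ≈ 16009.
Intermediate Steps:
d = 8713/5854 (d = -17426/(-11708) = -17426*(-1/11708) = 8713/5854 ≈ 1.4884)
37177/((-2117*(-9))) + 23824/d = 37177/((-2117*(-9))) + 23824/(8713/5854) = 37177/19053 + 23824*(5854/8713) = 37177*(1/19053) + 139465696/8713 = 37177/19053 + 139465696/8713 = 2657563829089/166008789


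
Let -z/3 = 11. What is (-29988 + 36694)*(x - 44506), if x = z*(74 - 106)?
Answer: -291375700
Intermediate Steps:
z = -33 (z = -3*11 = -33)
x = 1056 (x = -33*(74 - 106) = -33*(-32) = 1056)
(-29988 + 36694)*(x - 44506) = (-29988 + 36694)*(1056 - 44506) = 6706*(-43450) = -291375700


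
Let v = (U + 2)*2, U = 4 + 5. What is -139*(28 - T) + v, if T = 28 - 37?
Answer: -5121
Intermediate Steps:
U = 9
T = -9
v = 22 (v = (9 + 2)*2 = 11*2 = 22)
-139*(28 - T) + v = -139*(28 - 1*(-9)) + 22 = -139*(28 + 9) + 22 = -139*37 + 22 = -5143 + 22 = -5121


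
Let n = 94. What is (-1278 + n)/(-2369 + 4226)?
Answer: -1184/1857 ≈ -0.63759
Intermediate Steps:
(-1278 + n)/(-2369 + 4226) = (-1278 + 94)/(-2369 + 4226) = -1184/1857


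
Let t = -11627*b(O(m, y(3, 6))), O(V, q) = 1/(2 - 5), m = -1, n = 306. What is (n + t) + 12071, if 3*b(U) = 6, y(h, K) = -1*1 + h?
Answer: -10877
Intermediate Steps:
y(h, K) = -1 + h
O(V, q) = -⅓ (O(V, q) = 1/(-3) = -⅓)
b(U) = 2 (b(U) = (⅓)*6 = 2)
t = -23254 (t = -11627*2 = -23254)
(n + t) + 12071 = (306 - 23254) + 12071 = -22948 + 12071 = -10877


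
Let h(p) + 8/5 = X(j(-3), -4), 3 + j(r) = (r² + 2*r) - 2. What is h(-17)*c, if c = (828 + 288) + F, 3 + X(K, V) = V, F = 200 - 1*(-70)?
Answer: -59598/5 ≈ -11920.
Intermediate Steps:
F = 270 (F = 200 + 70 = 270)
j(r) = -5 + r² + 2*r (j(r) = -3 + ((r² + 2*r) - 2) = -3 + (-2 + r² + 2*r) = -5 + r² + 2*r)
X(K, V) = -3 + V
h(p) = -43/5 (h(p) = -8/5 + (-3 - 4) = -8/5 - 7 = -43/5)
c = 1386 (c = (828 + 288) + 270 = 1116 + 270 = 1386)
h(-17)*c = -43/5*1386 = -59598/5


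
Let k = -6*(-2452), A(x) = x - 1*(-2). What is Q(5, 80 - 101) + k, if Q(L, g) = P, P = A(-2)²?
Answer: 14712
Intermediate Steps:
A(x) = 2 + x (A(x) = x + 2 = 2 + x)
P = 0 (P = (2 - 2)² = 0² = 0)
Q(L, g) = 0
k = 14712
Q(5, 80 - 101) + k = 0 + 14712 = 14712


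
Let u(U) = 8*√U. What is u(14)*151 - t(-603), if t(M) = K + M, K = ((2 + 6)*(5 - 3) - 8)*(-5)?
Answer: 643 + 1208*√14 ≈ 5162.9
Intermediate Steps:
K = -40 (K = (8*2 - 8)*(-5) = (16 - 8)*(-5) = 8*(-5) = -40)
t(M) = -40 + M
u(14)*151 - t(-603) = (8*√14)*151 - (-40 - 603) = 1208*√14 - 1*(-643) = 1208*√14 + 643 = 643 + 1208*√14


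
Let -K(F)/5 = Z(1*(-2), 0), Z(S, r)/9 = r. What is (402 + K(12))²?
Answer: 161604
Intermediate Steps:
Z(S, r) = 9*r
K(F) = 0 (K(F) = -45*0 = -5*0 = 0)
(402 + K(12))² = (402 + 0)² = 402² = 161604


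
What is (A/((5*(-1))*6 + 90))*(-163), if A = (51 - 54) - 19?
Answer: 1793/30 ≈ 59.767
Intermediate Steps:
A = -22 (A = -3 - 19 = -22)
(A/((5*(-1))*6 + 90))*(-163) = (-22/((5*(-1))*6 + 90))*(-163) = (-22/(-5*6 + 90))*(-163) = (-22/(-30 + 90))*(-163) = (-22/60)*(-163) = ((1/60)*(-22))*(-163) = -11/30*(-163) = 1793/30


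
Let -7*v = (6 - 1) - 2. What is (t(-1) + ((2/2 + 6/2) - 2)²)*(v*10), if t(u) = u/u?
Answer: -150/7 ≈ -21.429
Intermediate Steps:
t(u) = 1
v = -3/7 (v = -((6 - 1) - 2)/7 = -(5 - 2)/7 = -⅐*3 = -3/7 ≈ -0.42857)
(t(-1) + ((2/2 + 6/2) - 2)²)*(v*10) = (1 + ((2/2 + 6/2) - 2)²)*(-3/7*10) = (1 + ((2*(½) + 6*(½)) - 2)²)*(-30/7) = (1 + ((1 + 3) - 2)²)*(-30/7) = (1 + (4 - 2)²)*(-30/7) = (1 + 2²)*(-30/7) = (1 + 4)*(-30/7) = 5*(-30/7) = -150/7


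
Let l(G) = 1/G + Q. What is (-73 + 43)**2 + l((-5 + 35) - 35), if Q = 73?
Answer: 4864/5 ≈ 972.80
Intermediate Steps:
l(G) = 73 + 1/G (l(G) = 1/G + 73 = 73 + 1/G)
(-73 + 43)**2 + l((-5 + 35) - 35) = (-73 + 43)**2 + (73 + 1/((-5 + 35) - 35)) = (-30)**2 + (73 + 1/(30 - 35)) = 900 + (73 + 1/(-5)) = 900 + (73 - 1/5) = 900 + 364/5 = 4864/5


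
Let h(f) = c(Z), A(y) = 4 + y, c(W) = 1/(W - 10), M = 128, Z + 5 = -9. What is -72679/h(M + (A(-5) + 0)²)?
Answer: 1744296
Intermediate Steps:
Z = -14 (Z = -5 - 9 = -14)
c(W) = 1/(-10 + W)
h(f) = -1/24 (h(f) = 1/(-10 - 14) = 1/(-24) = -1/24)
-72679/h(M + (A(-5) + 0)²) = -72679/(-1/24) = -72679*(-24) = 1744296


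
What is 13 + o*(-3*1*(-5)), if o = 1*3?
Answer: 58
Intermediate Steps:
o = 3
13 + o*(-3*1*(-5)) = 13 + 3*(-3*1*(-5)) = 13 + 3*(-3*(-5)) = 13 + 3*15 = 13 + 45 = 58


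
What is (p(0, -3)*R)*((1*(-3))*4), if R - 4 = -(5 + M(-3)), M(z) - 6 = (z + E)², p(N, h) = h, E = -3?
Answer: -1548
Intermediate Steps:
M(z) = 6 + (-3 + z)² (M(z) = 6 + (z - 3)² = 6 + (-3 + z)²)
R = -43 (R = 4 - (5 + (6 + (-3 - 3)²)) = 4 - (5 + (6 + (-6)²)) = 4 - (5 + (6 + 36)) = 4 - (5 + 42) = 4 - 1*47 = 4 - 47 = -43)
(p(0, -3)*R)*((1*(-3))*4) = (-3*(-43))*((1*(-3))*4) = 129*(-3*4) = 129*(-12) = -1548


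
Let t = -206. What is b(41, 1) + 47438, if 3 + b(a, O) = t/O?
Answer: 47229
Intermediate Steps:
b(a, O) = -3 - 206/O
b(41, 1) + 47438 = (-3 - 206/1) + 47438 = (-3 - 206*1) + 47438 = (-3 - 206) + 47438 = -209 + 47438 = 47229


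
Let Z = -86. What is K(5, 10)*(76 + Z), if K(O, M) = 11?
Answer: -110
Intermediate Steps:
K(5, 10)*(76 + Z) = 11*(76 - 86) = 11*(-10) = -110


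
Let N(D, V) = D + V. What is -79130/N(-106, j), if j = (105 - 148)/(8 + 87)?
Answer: 7517350/10113 ≈ 743.33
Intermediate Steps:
j = -43/95 ≈ -0.45263
-79130/N(-106, j) = -79130/(-106 - 43/95) = -79130/(-10113/95) = -79130*(-95/10113) = 7517350/10113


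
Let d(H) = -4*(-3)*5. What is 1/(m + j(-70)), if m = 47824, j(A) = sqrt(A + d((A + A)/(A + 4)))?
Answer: 23912/1143567493 - I*sqrt(10)/2287134986 ≈ 2.091e-5 - 1.3826e-9*I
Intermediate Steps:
d(H) = 60 (d(H) = 12*5 = 60)
j(A) = sqrt(60 + A) (j(A) = sqrt(A + 60) = sqrt(60 + A))
1/(m + j(-70)) = 1/(47824 + sqrt(60 - 70)) = 1/(47824 + sqrt(-10)) = 1/(47824 + I*sqrt(10))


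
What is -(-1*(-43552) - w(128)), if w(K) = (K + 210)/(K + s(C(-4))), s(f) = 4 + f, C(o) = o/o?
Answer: -5792078/133 ≈ -43549.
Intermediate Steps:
C(o) = 1
w(K) = (210 + K)/(5 + K) (w(K) = (K + 210)/(K + (4 + 1)) = (210 + K)/(K + 5) = (210 + K)/(5 + K))
-(-1*(-43552) - w(128)) = -(-1*(-43552) - (210 + 128)/(5 + 128)) = -(43552 - 338/133) = -1*5792078/133 = -5792078/133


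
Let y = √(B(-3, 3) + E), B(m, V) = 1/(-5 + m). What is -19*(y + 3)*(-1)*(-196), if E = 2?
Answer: -11172 - 931*√30 ≈ -16271.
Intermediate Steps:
y = √30/4 (y = √(1/(-5 - 3) + 2) = √(1/(-8) + 2) = √(-⅛ + 2) = √(15/8) = √30/4 ≈ 1.3693)
-19*(y + 3)*(-1)*(-196) = -19*(√30/4 + 3)*(-1)*(-196) = -19*(3 + √30/4)*(-1)*(-196) = -19*(-3 - √30/4)*(-196) = (57 + 19*√30/4)*(-196) = -11172 - 931*√30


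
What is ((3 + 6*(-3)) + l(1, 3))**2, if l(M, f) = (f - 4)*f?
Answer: 324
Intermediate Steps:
l(M, f) = f*(-4 + f) (l(M, f) = (-4 + f)*f = f*(-4 + f))
((3 + 6*(-3)) + l(1, 3))**2 = ((3 + 6*(-3)) + 3*(-4 + 3))**2 = ((3 - 18) + 3*(-1))**2 = (-15 - 3)**2 = (-18)**2 = 324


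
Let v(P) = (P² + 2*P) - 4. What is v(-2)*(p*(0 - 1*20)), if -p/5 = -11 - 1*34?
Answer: 18000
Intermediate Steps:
p = 225 (p = -5*(-11 - 1*34) = -5*(-11 - 34) = -5*(-45) = 225)
v(P) = -4 + P² + 2*P
v(-2)*(p*(0 - 1*20)) = (-4 + (-2)² + 2*(-2))*(225*(0 - 1*20)) = (-4 + 4 - 4)*(225*(0 - 20)) = -900*(-20) = -4*(-4500) = 18000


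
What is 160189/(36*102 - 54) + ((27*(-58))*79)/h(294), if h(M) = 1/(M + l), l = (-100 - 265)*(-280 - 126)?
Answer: -66461030205779/3618 ≈ -1.8370e+10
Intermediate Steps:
l = 148190 (l = -365*(-406) = 148190)
h(M) = 1/(148190 + M) (h(M) = 1/(M + 148190) = 1/(148190 + M))
160189/(36*102 - 54) + ((27*(-58))*79)/h(294) = 160189/(36*102 - 54) + ((27*(-58))*79)/(1/(148190 + 294)) = 160189/(3672 - 54) + (-1566*79)/(1/148484) = 160189/3618 - 123714/1/148484 = 160189*(1/3618) - 123714*148484 = 160189/3618 - 18369549576 = -66461030205779/3618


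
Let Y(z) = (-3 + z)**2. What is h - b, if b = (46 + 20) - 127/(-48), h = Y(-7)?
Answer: 1505/48 ≈ 31.354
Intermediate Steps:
h = 100 (h = (-3 - 7)**2 = (-10)**2 = 100)
b = 3295/48 (b = 66 - 127*(-1/48) = 66 + 127/48 = 3295/48 ≈ 68.646)
h - b = 100 - 1*3295/48 = 100 - 3295/48 = 1505/48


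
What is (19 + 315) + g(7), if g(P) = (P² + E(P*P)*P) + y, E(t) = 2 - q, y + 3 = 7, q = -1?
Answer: 408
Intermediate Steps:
y = 4 (y = -3 + 7 = 4)
E(t) = 3 (E(t) = 2 - 1*(-1) = 2 + 1 = 3)
g(P) = 4 + P² + 3*P (g(P) = (P² + 3*P) + 4 = 4 + P² + 3*P)
(19 + 315) + g(7) = (19 + 315) + (4 + 7² + 3*7) = 334 + (4 + 49 + 21) = 334 + 74 = 408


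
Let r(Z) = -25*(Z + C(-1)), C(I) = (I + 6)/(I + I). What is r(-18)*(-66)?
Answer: -33825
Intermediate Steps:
C(I) = (6 + I)/(2*I) (C(I) = (6 + I)/((2*I)) = (6 + I)*(1/(2*I)) = (6 + I)/(2*I))
r(Z) = 125/2 - 25*Z (r(Z) = -25*(Z + (1/2)*(6 - 1)/(-1)) = -25*(Z + (1/2)*(-1)*5) = -25*(Z - 5/2) = -25*(-5/2 + Z) = 125/2 - 25*Z)
r(-18)*(-66) = (125/2 - 25*(-18))*(-66) = (125/2 + 450)*(-66) = (1025/2)*(-66) = -33825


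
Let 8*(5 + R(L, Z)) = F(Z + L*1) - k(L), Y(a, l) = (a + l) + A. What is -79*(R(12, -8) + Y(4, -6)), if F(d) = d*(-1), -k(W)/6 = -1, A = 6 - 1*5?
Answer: 2291/4 ≈ 572.75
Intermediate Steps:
A = 1 (A = 6 - 5 = 1)
k(W) = 6 (k(W) = -6*(-1) = 6)
F(d) = -d
Y(a, l) = 1 + a + l (Y(a, l) = (a + l) + 1 = 1 + a + l)
R(L, Z) = -23/4 - L/8 - Z/8 (R(L, Z) = -5 + (-(Z + L*1) - 1*6)/8 = -5 + (-(Z + L) - 6)/8 = -5 + (-(L + Z) - 6)/8 = -5 + ((-L - Z) - 6)/8 = -5 + (-6 - L - Z)/8 = -5 + (-¾ - L/8 - Z/8) = -23/4 - L/8 - Z/8)
-79*(R(12, -8) + Y(4, -6)) = -79*((-23/4 - ⅛*12 - ⅛*(-8)) + (1 + 4 - 6)) = -79*((-23/4 - 3/2 + 1) - 1) = -79*(-25/4 - 1) = -79*(-29/4) = 2291/4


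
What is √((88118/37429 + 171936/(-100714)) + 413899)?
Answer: √1470385471399372323001353/1884812153 ≈ 643.35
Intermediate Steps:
√((88118/37429 + 171936/(-100714)) + 413899) = √((88118*(1/37429) + 171936*(-1/100714)) + 413899) = √((88118/37429 - 85968/50357) + 413899) = √(1219661854/1884812153 + 413899) = √(780123084976401/1884812153) = √1470385471399372323001353/1884812153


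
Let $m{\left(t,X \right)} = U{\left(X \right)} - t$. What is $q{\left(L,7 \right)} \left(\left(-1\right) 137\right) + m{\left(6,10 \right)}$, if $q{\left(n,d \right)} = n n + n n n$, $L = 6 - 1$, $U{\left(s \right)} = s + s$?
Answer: $-20536$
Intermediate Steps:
$U{\left(s \right)} = 2 s$
$L = 5$ ($L = 6 - 1 = 5$)
$m{\left(t,X \right)} = - t + 2 X$ ($m{\left(t,X \right)} = 2 X - t = - t + 2 X$)
$q{\left(n,d \right)} = n^{2} + n^{3}$ ($q{\left(n,d \right)} = n^{2} + n^{2} n = n^{2} + n^{3}$)
$q{\left(L,7 \right)} \left(\left(-1\right) 137\right) + m{\left(6,10 \right)} = 5^{2} \left(1 + 5\right) \left(\left(-1\right) 137\right) + \left(\left(-1\right) 6 + 2 \cdot 10\right) = 25 \cdot 6 \left(-137\right) + \left(-6 + 20\right) = 150 \left(-137\right) + 14 = -20550 + 14 = -20536$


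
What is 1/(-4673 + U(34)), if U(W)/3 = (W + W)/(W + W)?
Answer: -1/4670 ≈ -0.00021413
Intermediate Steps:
U(W) = 3 (U(W) = 3*((W + W)/(W + W)) = 3*((2*W)/((2*W))) = 3*((2*W)*(1/(2*W))) = 3*1 = 3)
1/(-4673 + U(34)) = 1/(-4673 + 3) = 1/(-4670) = -1/4670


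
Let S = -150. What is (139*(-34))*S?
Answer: 708900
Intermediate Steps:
(139*(-34))*S = (139*(-34))*(-150) = -4726*(-150) = 708900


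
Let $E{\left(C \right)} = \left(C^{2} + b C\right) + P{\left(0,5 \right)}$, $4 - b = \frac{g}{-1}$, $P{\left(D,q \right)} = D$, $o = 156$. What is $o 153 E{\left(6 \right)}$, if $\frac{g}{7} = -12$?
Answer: $-10597392$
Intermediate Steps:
$g = -84$ ($g = 7 \left(-12\right) = -84$)
$b = -80$ ($b = 4 - - \frac{84}{-1} = 4 - \left(-84\right) \left(-1\right) = 4 - 84 = -80$)
$E{\left(C \right)} = C^{2} - 80 C$ ($E{\left(C \right)} = \left(C^{2} - 80 C\right) + 0 = C^{2} - 80 C$)
$o 153 E{\left(6 \right)} = 156 \cdot 153 \cdot 6 \left(-80 + 6\right) = 23868 \cdot 6 \left(-74\right) = 23868 \left(-444\right) = -10597392$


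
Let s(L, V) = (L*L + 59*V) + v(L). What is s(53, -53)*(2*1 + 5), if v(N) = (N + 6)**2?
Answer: 22141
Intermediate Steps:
v(N) = (6 + N)**2
s(L, V) = L**2 + (6 + L)**2 + 59*V (s(L, V) = (L*L + 59*V) + (6 + L)**2 = (L**2 + 59*V) + (6 + L)**2 = L**2 + (6 + L)**2 + 59*V)
s(53, -53)*(2*1 + 5) = (53**2 + (6 + 53)**2 + 59*(-53))*(2*1 + 5) = (2809 + 59**2 - 3127)*(2 + 5) = (2809 + 3481 - 3127)*7 = 3163*7 = 22141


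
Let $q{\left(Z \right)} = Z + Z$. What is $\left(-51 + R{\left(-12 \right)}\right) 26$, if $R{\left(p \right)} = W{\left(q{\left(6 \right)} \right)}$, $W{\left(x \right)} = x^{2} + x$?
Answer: $2730$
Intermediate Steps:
$q{\left(Z \right)} = 2 Z$
$W{\left(x \right)} = x + x^{2}$
$R{\left(p \right)} = 156$ ($R{\left(p \right)} = 2 \cdot 6 \left(1 + 2 \cdot 6\right) = 12 \left(1 + 12\right) = 12 \cdot 13 = 156$)
$\left(-51 + R{\left(-12 \right)}\right) 26 = \left(-51 + 156\right) 26 = 105 \cdot 26 = 2730$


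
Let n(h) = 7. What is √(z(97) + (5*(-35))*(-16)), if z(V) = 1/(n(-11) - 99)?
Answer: √5924777/46 ≈ 52.915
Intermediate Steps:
z(V) = -1/92 (z(V) = 1/(7 - 99) = 1/(-92) = -1/92)
√(z(97) + (5*(-35))*(-16)) = √(-1/92 + (5*(-35))*(-16)) = √(-1/92 - 175*(-16)) = √(-1/92 + 2800) = √(257599/92) = √5924777/46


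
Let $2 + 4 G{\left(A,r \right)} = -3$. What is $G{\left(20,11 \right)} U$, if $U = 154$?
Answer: $- \frac{385}{2} \approx -192.5$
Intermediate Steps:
$G{\left(A,r \right)} = - \frac{5}{4}$ ($G{\left(A,r \right)} = - \frac{1}{2} + \frac{1}{4} \left(-3\right) = - \frac{1}{2} - \frac{3}{4} = - \frac{5}{4}$)
$G{\left(20,11 \right)} U = \left(- \frac{5}{4}\right) 154 = - \frac{385}{2}$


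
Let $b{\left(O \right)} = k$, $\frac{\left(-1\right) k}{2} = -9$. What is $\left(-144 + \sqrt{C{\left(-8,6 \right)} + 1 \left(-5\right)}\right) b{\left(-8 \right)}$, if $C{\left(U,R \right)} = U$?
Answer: $-2592 + 18 i \sqrt{13} \approx -2592.0 + 64.9 i$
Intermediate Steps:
$k = 18$ ($k = \left(-2\right) \left(-9\right) = 18$)
$b{\left(O \right)} = 18$
$\left(-144 + \sqrt{C{\left(-8,6 \right)} + 1 \left(-5\right)}\right) b{\left(-8 \right)} = \left(-144 + \sqrt{-8 + 1 \left(-5\right)}\right) 18 = \left(-144 + \sqrt{-8 - 5}\right) 18 = \left(-144 + \sqrt{-13}\right) 18 = \left(-144 + i \sqrt{13}\right) 18 = -2592 + 18 i \sqrt{13}$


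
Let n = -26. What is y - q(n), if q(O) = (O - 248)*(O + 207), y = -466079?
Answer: -416485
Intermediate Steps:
q(O) = (-248 + O)*(207 + O)
y - q(n) = -466079 - (-51336 + (-26)² - 41*(-26)) = -466079 - (-51336 + 676 + 1066) = -466079 - 1*(-49594) = -466079 + 49594 = -416485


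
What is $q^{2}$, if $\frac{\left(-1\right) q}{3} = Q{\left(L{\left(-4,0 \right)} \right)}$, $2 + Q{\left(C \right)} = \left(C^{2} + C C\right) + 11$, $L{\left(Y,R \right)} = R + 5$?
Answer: $31329$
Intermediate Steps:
$L{\left(Y,R \right)} = 5 + R$
$Q{\left(C \right)} = 9 + 2 C^{2}$ ($Q{\left(C \right)} = -2 + \left(\left(C^{2} + C C\right) + 11\right) = -2 + \left(\left(C^{2} + C^{2}\right) + 11\right) = -2 + \left(2 C^{2} + 11\right) = -2 + \left(11 + 2 C^{2}\right) = 9 + 2 C^{2}$)
$q = -177$ ($q = - 3 \left(9 + 2 \left(5 + 0\right)^{2}\right) = - 3 \left(9 + 2 \cdot 5^{2}\right) = - 3 \left(9 + 2 \cdot 25\right) = - 3 \left(9 + 50\right) = \left(-3\right) 59 = -177$)
$q^{2} = \left(-177\right)^{2} = 31329$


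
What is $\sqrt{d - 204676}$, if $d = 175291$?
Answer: $3 i \sqrt{3265} \approx 171.42 i$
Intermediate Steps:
$\sqrt{d - 204676} = \sqrt{175291 - 204676} = \sqrt{-29385} = 3 i \sqrt{3265}$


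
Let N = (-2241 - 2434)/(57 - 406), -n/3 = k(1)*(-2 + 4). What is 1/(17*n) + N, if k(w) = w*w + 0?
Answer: 476501/35598 ≈ 13.386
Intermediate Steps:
k(w) = w**2 (k(w) = w**2 + 0 = w**2)
n = -6 (n = -3*1**2*(-2 + 4) = -3*2 = -6)
N = 4675/349 (N = -4675/(-349) = -4675*(-1/349) = 4675/349 ≈ 13.395)
1/(17*n) + N = 1/(17*(-6)) + 4675/349 = 1/(-102) + 4675/349 = -1/102 + 4675/349 = 476501/35598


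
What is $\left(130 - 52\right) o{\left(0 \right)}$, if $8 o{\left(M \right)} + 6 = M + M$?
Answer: $- \frac{117}{2} \approx -58.5$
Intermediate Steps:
$o{\left(M \right)} = - \frac{3}{4} + \frac{M}{4}$ ($o{\left(M \right)} = - \frac{3}{4} + \frac{M + M}{8} = - \frac{3}{4} + \frac{2 M}{8} = - \frac{3}{4} + \frac{M}{4}$)
$\left(130 - 52\right) o{\left(0 \right)} = \left(130 - 52\right) \left(- \frac{3}{4} + \frac{1}{4} \cdot 0\right) = 78 \left(- \frac{3}{4} + 0\right) = 78 \left(- \frac{3}{4}\right) = - \frac{117}{2}$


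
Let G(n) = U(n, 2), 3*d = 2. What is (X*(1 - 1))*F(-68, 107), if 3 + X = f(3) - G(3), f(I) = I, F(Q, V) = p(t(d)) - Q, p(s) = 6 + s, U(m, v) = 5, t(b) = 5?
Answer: 0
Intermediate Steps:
d = ⅔ (d = (⅓)*2 = ⅔ ≈ 0.66667)
G(n) = 5
F(Q, V) = 11 - Q (F(Q, V) = (6 + 5) - Q = 11 - Q)
X = -5 (X = -3 + (3 - 1*5) = -3 + (3 - 5) = -3 - 2 = -5)
(X*(1 - 1))*F(-68, 107) = (-5*(1 - 1))*(11 - 1*(-68)) = (-5*0)*(11 + 68) = 0*79 = 0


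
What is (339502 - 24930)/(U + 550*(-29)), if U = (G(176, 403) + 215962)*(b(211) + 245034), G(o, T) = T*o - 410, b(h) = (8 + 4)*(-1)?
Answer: 157286/35096943305 ≈ 4.4815e-6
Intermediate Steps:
b(h) = -12 (b(h) = 12*(-1) = -12)
G(o, T) = -410 + T*o
U = 70193902560 (U = ((-410 + 403*176) + 215962)*(-12 + 245034) = ((-410 + 70928) + 215962)*245022 = (70518 + 215962)*245022 = 286480*245022 = 70193902560)
(339502 - 24930)/(U + 550*(-29)) = (339502 - 24930)/(70193902560 + 550*(-29)) = 314572/(70193902560 - 15950) = 314572/70193886610 = 314572*(1/70193886610) = 157286/35096943305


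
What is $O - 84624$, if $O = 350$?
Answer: $-84274$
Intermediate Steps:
$O - 84624 = 350 - 84624 = -84274$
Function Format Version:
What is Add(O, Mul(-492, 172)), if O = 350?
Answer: -84274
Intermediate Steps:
Add(O, Mul(-492, 172)) = Add(350, Mul(-492, 172)) = Add(350, -84624) = -84274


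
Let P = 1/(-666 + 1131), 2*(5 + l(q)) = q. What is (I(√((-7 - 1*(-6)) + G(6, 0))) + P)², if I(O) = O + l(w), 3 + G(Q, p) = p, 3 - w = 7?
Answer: 9723616/216225 - 13016*I/465 ≈ 44.97 - 27.991*I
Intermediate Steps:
w = -4 (w = 3 - 1*7 = 3 - 7 = -4)
l(q) = -5 + q/2
G(Q, p) = -3 + p
I(O) = -7 + O (I(O) = O + (-5 + (½)*(-4)) = O + (-5 - 2) = O - 7 = -7 + O)
P = 1/465 ≈ 0.0021505
(I(√((-7 - 1*(-6)) + G(6, 0))) + P)² = ((-7 + √((-7 - 1*(-6)) + (-3 + 0))) + 1/465)² = ((-7 + √((-7 + 6) - 3)) + 1/465)² = ((-7 + √(-1 - 3)) + 1/465)² = ((-7 + √(-4)) + 1/465)² = ((-7 + 2*I) + 1/465)² = (-3254/465 + 2*I)²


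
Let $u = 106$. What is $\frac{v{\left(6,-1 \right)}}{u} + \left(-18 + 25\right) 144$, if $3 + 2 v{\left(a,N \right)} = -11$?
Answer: $\frac{106841}{106} \approx 1007.9$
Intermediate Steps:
$v{\left(a,N \right)} = -7$ ($v{\left(a,N \right)} = - \frac{3}{2} + \frac{1}{2} \left(-11\right) = - \frac{3}{2} - \frac{11}{2} = -7$)
$\frac{v{\left(6,-1 \right)}}{u} + \left(-18 + 25\right) 144 = - \frac{7}{106} + \left(-18 + 25\right) 144 = \left(-7\right) \frac{1}{106} + 7 \cdot 144 = - \frac{7}{106} + 1008 = \frac{106841}{106}$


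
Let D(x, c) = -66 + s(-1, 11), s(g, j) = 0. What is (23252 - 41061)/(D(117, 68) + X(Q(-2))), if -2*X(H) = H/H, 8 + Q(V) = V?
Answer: 35618/133 ≈ 267.80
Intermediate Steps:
Q(V) = -8 + V
X(H) = -½ (X(H) = -H/(2*H) = -½*1 = -½)
D(x, c) = -66 (D(x, c) = -66 + 0 = -66)
(23252 - 41061)/(D(117, 68) + X(Q(-2))) = (23252 - 41061)/(-66 - ½) = -17809/(-133/2) = -17809*(-2/133) = 35618/133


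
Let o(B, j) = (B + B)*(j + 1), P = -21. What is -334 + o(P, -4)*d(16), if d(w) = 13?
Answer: 1304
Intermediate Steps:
o(B, j) = 2*B*(1 + j) (o(B, j) = (2*B)*(1 + j) = 2*B*(1 + j))
-334 + o(P, -4)*d(16) = -334 + (2*(-21)*(1 - 4))*13 = -334 + (2*(-21)*(-3))*13 = -334 + 126*13 = -334 + 1638 = 1304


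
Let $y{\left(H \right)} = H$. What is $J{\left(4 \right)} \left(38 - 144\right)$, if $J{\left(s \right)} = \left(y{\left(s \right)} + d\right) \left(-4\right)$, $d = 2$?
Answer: $2544$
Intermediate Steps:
$J{\left(s \right)} = -8 - 4 s$ ($J{\left(s \right)} = \left(s + 2\right) \left(-4\right) = \left(2 + s\right) \left(-4\right) = -8 - 4 s$)
$J{\left(4 \right)} \left(38 - 144\right) = \left(-8 - 16\right) \left(38 - 144\right) = \left(-8 - 16\right) \left(-106\right) = \left(-24\right) \left(-106\right) = 2544$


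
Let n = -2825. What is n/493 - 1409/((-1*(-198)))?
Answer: -1253987/97614 ≈ -12.846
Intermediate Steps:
n/493 - 1409/((-1*(-198))) = -2825/493 - 1409/((-1*(-198))) = -2825*1/493 - 1409/198 = -2825/493 - 1409*1/198 = -2825/493 - 1409/198 = -1253987/97614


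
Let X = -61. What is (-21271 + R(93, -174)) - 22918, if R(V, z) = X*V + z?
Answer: -50036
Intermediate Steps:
R(V, z) = z - 61*V (R(V, z) = -61*V + z = z - 61*V)
(-21271 + R(93, -174)) - 22918 = (-21271 + (-174 - 61*93)) - 22918 = (-21271 + (-174 - 5673)) - 22918 = (-21271 - 5847) - 22918 = -27118 - 22918 = -50036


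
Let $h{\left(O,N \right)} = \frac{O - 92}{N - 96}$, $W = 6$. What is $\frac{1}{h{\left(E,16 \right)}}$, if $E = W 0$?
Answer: $\frac{20}{23} \approx 0.86957$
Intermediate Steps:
$E = 0$ ($E = 6 \cdot 0 = 0$)
$h{\left(O,N \right)} = \frac{-92 + O}{-96 + N}$
$\frac{1}{h{\left(E,16 \right)}} = \frac{1}{\frac{1}{-96 + 16} \left(-92 + 0\right)} = \frac{1}{\frac{1}{-80} \left(-92\right)} = \frac{1}{\left(- \frac{1}{80}\right) \left(-92\right)} = \frac{1}{\frac{23}{20}} = \frac{20}{23}$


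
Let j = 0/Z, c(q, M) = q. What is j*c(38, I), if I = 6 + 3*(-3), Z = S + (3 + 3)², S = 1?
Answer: 0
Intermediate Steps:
Z = 37 (Z = 1 + (3 + 3)² = 1 + 6² = 1 + 36 = 37)
I = -3 (I = 6 - 9 = -3)
j = 0 (j = 0/37 = 0*(1/37) = 0)
j*c(38, I) = 0*38 = 0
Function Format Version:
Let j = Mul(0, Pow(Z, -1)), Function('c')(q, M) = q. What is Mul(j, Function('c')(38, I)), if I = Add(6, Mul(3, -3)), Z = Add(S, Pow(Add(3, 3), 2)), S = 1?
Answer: 0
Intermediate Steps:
Z = 37 (Z = Add(1, Pow(Add(3, 3), 2)) = Add(1, Pow(6, 2)) = Add(1, 36) = 37)
I = -3 (I = Add(6, -9) = -3)
j = 0 (j = Mul(0, Pow(37, -1)) = Mul(0, Rational(1, 37)) = 0)
Mul(j, Function('c')(38, I)) = Mul(0, 38) = 0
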